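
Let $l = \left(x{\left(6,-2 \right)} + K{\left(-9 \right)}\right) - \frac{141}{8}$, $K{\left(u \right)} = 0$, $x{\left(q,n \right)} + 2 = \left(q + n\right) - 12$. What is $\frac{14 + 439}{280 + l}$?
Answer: $\frac{1208}{673} \approx 1.7949$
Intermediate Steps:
$x{\left(q,n \right)} = -14 + n + q$ ($x{\left(q,n \right)} = -2 - \left(12 - n - q\right) = -2 + \left(-12 + n + q\right) = -14 + n + q$)
$l = - \frac{221}{8}$ ($l = \left(\left(-14 - 2 + 6\right) + 0\right) - \frac{141}{8} = \left(-10 + 0\right) - \frac{141}{8} = -10 - \frac{141}{8} = - \frac{221}{8} \approx -27.625$)
$\frac{14 + 439}{280 + l} = \frac{14 + 439}{280 - \frac{221}{8}} = \frac{453}{\frac{2019}{8}} = 453 \cdot \frac{8}{2019} = \frac{1208}{673}$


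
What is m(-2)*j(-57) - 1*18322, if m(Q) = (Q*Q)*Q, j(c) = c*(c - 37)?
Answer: -61186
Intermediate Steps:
j(c) = c*(-37 + c)
m(Q) = Q³ (m(Q) = Q²*Q = Q³)
m(-2)*j(-57) - 1*18322 = (-2)³*(-57*(-37 - 57)) - 1*18322 = -(-456)*(-94) - 18322 = -8*5358 - 18322 = -42864 - 18322 = -61186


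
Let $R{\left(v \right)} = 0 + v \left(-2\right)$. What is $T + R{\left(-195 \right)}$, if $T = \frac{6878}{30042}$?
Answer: $\frac{5861629}{15021} \approx 390.23$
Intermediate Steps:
$T = \frac{3439}{15021}$ ($T = 6878 \cdot \frac{1}{30042} = \frac{3439}{15021} \approx 0.22895$)
$R{\left(v \right)} = - 2 v$ ($R{\left(v \right)} = 0 - 2 v = - 2 v$)
$T + R{\left(-195 \right)} = \frac{3439}{15021} - -390 = \frac{3439}{15021} + 390 = \frac{5861629}{15021}$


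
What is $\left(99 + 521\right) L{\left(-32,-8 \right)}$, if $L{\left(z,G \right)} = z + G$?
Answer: $-24800$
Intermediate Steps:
$L{\left(z,G \right)} = G + z$
$\left(99 + 521\right) L{\left(-32,-8 \right)} = \left(99 + 521\right) \left(-8 - 32\right) = 620 \left(-40\right) = -24800$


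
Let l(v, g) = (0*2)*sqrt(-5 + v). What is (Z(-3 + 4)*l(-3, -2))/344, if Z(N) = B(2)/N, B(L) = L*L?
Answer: 0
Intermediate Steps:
B(L) = L**2
Z(N) = 4/N (Z(N) = 2**2/N = 4/N)
l(v, g) = 0 (l(v, g) = 0*sqrt(-5 + v) = 0)
(Z(-3 + 4)*l(-3, -2))/344 = ((4/(-3 + 4))*0)/344 = ((4/1)*0)*(1/344) = ((4*1)*0)*(1/344) = (4*0)*(1/344) = 0*(1/344) = 0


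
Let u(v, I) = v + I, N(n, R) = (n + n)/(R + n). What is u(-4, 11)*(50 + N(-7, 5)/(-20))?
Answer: 6951/20 ≈ 347.55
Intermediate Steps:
N(n, R) = 2*n/(R + n) (N(n, R) = (2*n)/(R + n) = 2*n/(R + n))
u(v, I) = I + v
u(-4, 11)*(50 + N(-7, 5)/(-20)) = (11 - 4)*(50 + (2*(-7)/(5 - 7))/(-20)) = 7*(50 + (2*(-7)/(-2))*(-1/20)) = 7*(50 + (2*(-7)*(-1/2))*(-1/20)) = 7*(50 + 7*(-1/20)) = 7*(50 - 7/20) = 7*(993/20) = 6951/20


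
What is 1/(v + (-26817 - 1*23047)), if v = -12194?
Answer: -1/62058 ≈ -1.6114e-5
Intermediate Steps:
1/(v + (-26817 - 1*23047)) = 1/(-12194 + (-26817 - 1*23047)) = 1/(-12194 + (-26817 - 23047)) = 1/(-12194 - 49864) = 1/(-62058) = -1/62058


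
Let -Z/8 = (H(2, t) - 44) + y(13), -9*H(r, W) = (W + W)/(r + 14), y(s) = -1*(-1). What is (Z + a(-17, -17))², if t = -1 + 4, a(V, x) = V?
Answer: 964324/9 ≈ 1.0715e+5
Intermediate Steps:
y(s) = 1
t = 3
H(r, W) = -2*W/(9*(14 + r)) (H(r, W) = -(W + W)/(9*(r + 14)) = -2*W/(9*(14 + r)))
Z = 1033/3 (Z = -8*((-2*3/(126 + 9*2) - 44) + 1) = -8*((-2*3/(126 + 18) - 44) + 1) = -8*((-2*3/144 - 44) + 1) = -8*((-2*3*1/144 - 44) + 1) = -8*((-1/24 - 44) + 1) = -8*(-1057/24 + 1) = -8*(-1033/24) = 1033/3 ≈ 344.33)
(Z + a(-17, -17))² = (1033/3 - 17)² = (982/3)² = 964324/9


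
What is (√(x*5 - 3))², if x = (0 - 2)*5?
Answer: -53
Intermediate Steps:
x = -10 (x = -2*5 = -10)
(√(x*5 - 3))² = (√(-10*5 - 3))² = (√(-50 - 3))² = (√(-53))² = (I*√53)² = -53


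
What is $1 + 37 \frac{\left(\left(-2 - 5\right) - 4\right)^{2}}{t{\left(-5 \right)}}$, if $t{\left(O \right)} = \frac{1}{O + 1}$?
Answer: $-17907$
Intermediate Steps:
$t{\left(O \right)} = \frac{1}{1 + O}$
$1 + 37 \frac{\left(\left(-2 - 5\right) - 4\right)^{2}}{t{\left(-5 \right)}} = 1 + 37 \frac{\left(\left(-2 - 5\right) - 4\right)^{2}}{\frac{1}{1 - 5}} = 1 + 37 \frac{\left(-7 - 4\right)^{2}}{\frac{1}{-4}} = 1 + 37 \frac{\left(-11\right)^{2}}{- \frac{1}{4}} = 1 + 37 \cdot 121 \left(-4\right) = 1 + 37 \left(-484\right) = 1 - 17908 = -17907$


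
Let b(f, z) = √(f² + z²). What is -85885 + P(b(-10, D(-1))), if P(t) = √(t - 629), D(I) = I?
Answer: -85885 + I*√(629 - √101) ≈ -85885.0 + 24.879*I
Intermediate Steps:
P(t) = √(-629 + t)
-85885 + P(b(-10, D(-1))) = -85885 + √(-629 + √((-10)² + (-1)²)) = -85885 + √(-629 + √(100 + 1)) = -85885 + √(-629 + √101)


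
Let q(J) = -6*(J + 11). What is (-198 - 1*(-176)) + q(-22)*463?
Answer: 30536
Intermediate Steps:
q(J) = -66 - 6*J (q(J) = -6*(11 + J) = -66 - 6*J)
(-198 - 1*(-176)) + q(-22)*463 = (-198 - 1*(-176)) + (-66 - 6*(-22))*463 = (-198 + 176) + (-66 + 132)*463 = -22 + 66*463 = -22 + 30558 = 30536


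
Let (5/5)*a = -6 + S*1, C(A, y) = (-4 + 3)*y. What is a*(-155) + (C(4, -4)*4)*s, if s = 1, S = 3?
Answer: 481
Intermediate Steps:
C(A, y) = -y
a = -3 (a = -6 + 3*1 = -6 + 3 = -3)
a*(-155) + (C(4, -4)*4)*s = -3*(-155) + (-1*(-4)*4)*1 = 465 + (4*4)*1 = 465 + 16*1 = 465 + 16 = 481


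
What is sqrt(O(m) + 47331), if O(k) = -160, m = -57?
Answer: sqrt(47171) ≈ 217.19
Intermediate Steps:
sqrt(O(m) + 47331) = sqrt(-160 + 47331) = sqrt(47171)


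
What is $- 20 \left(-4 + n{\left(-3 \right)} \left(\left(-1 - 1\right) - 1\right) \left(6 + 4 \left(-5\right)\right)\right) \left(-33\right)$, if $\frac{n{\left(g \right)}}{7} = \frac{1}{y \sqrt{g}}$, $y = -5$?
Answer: $-2640 + 12936 i \sqrt{3} \approx -2640.0 + 22406.0 i$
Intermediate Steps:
$n{\left(g \right)} = - \frac{7}{5 \sqrt{g}}$ ($n{\left(g \right)} = \frac{7}{\left(-5\right) \sqrt{g}} = 7 \left(- \frac{1}{5 \sqrt{g}}\right) = - \frac{7}{5 \sqrt{g}}$)
$- 20 \left(-4 + n{\left(-3 \right)} \left(\left(-1 - 1\right) - 1\right) \left(6 + 4 \left(-5\right)\right)\right) \left(-33\right) = - 20 \left(-4 + - \frac{7}{5 i \sqrt{3}} \left(\left(-1 - 1\right) - 1\right) \left(6 + 4 \left(-5\right)\right)\right) \left(-33\right) = - 20 \left(-4 + - \frac{7 \left(- \frac{i \sqrt{3}}{3}\right)}{5} \left(-2 - 1\right) \left(6 - 20\right)\right) \left(-33\right) = - 20 \left(-4 + \frac{7 i \sqrt{3}}{15} \left(\left(-3\right) \left(-14\right)\right)\right) \left(-33\right) = - 20 \left(-4 + \frac{7 i \sqrt{3}}{15} \cdot 42\right) \left(-33\right) = - 20 \left(-4 + \frac{98 i \sqrt{3}}{5}\right) \left(-33\right) = \left(80 - 392 i \sqrt{3}\right) \left(-33\right) = -2640 + 12936 i \sqrt{3}$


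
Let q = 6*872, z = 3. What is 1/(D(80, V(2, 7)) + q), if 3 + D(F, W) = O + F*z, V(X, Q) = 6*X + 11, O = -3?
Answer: 1/5466 ≈ 0.00018295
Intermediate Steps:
V(X, Q) = 11 + 6*X
D(F, W) = -6 + 3*F (D(F, W) = -3 + (-3 + F*3) = -3 + (-3 + 3*F) = -6 + 3*F)
q = 5232
1/(D(80, V(2, 7)) + q) = 1/((-6 + 3*80) + 5232) = 1/((-6 + 240) + 5232) = 1/(234 + 5232) = 1/5466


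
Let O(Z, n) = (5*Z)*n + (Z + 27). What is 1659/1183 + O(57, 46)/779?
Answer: 2414409/131651 ≈ 18.339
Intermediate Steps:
O(Z, n) = 27 + Z + 5*Z*n (O(Z, n) = 5*Z*n + (27 + Z) = 27 + Z + 5*Z*n)
1659/1183 + O(57, 46)/779 = 1659/1183 + (27 + 57 + 5*57*46)/779 = 1659*(1/1183) + (27 + 57 + 13110)*(1/779) = 237/169 + 13194*(1/779) = 237/169 + 13194/779 = 2414409/131651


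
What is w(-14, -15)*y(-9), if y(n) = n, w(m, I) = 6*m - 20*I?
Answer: -1944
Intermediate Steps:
w(m, I) = -20*I + 6*m
w(-14, -15)*y(-9) = (-20*(-15) + 6*(-14))*(-9) = (300 - 84)*(-9) = 216*(-9) = -1944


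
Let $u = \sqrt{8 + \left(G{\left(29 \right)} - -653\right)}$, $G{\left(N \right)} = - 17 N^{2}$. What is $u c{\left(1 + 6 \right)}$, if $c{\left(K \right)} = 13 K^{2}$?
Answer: $1274 i \sqrt{3409} \approx 74385.0 i$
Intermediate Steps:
$u = 2 i \sqrt{3409}$ ($u = \sqrt{8 - \left(-653 + 17 \cdot 29^{2}\right)} = \sqrt{8 + \left(\left(-17\right) 841 + 653\right)} = \sqrt{8 + \left(-14297 + 653\right)} = \sqrt{8 - 13644} = \sqrt{-13636} = 2 i \sqrt{3409} \approx 116.77 i$)
$u c{\left(1 + 6 \right)} = 2 i \sqrt{3409} \cdot 13 \left(1 + 6\right)^{2} = 2 i \sqrt{3409} \cdot 13 \cdot 7^{2} = 2 i \sqrt{3409} \cdot 13 \cdot 49 = 2 i \sqrt{3409} \cdot 637 = 1274 i \sqrt{3409}$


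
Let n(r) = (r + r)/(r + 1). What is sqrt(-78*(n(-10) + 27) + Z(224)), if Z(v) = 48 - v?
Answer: I*sqrt(22098)/3 ≈ 49.551*I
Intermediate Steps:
n(r) = 2*r/(1 + r) (n(r) = (2*r)/(1 + r) = 2*r/(1 + r))
sqrt(-78*(n(-10) + 27) + Z(224)) = sqrt(-78*(2*(-10)/(1 - 10) + 27) + (48 - 1*224)) = sqrt(-78*(2*(-10)/(-9) + 27) + (48 - 224)) = sqrt(-78*(2*(-10)*(-1/9) + 27) - 176) = sqrt(-78*(20/9 + 27) - 176) = sqrt(-78*263/9 - 176) = sqrt(-6838/3 - 176) = sqrt(-7366/3) = I*sqrt(22098)/3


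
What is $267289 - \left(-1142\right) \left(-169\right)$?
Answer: $74291$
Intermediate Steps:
$267289 - \left(-1142\right) \left(-169\right) = 267289 - 192998 = 74291$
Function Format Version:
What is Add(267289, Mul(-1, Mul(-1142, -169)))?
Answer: 74291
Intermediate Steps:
Add(267289, Mul(-1, Mul(-1142, -169))) = Add(267289, Mul(-1, 192998)) = Add(267289, -192998) = 74291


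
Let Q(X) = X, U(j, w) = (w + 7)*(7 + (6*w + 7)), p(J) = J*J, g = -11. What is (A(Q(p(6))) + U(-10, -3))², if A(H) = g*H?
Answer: 169744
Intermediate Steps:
p(J) = J²
U(j, w) = (7 + w)*(14 + 6*w) (U(j, w) = (7 + w)*(7 + (7 + 6*w)) = (7 + w)*(14 + 6*w))
A(H) = -11*H
(A(Q(p(6))) + U(-10, -3))² = (-11*6² + (98 + 6*(-3)² + 56*(-3)))² = (-11*36 + (98 + 6*9 - 168))² = (-396 + (98 + 54 - 168))² = (-396 - 16)² = (-412)² = 169744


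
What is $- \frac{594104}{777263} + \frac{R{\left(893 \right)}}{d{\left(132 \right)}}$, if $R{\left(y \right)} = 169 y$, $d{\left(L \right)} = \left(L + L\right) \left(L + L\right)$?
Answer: $\frac{75895527787}{54172122048} \approx 1.401$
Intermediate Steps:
$d{\left(L \right)} = 4 L^{2}$ ($d{\left(L \right)} = 2 L 2 L = 4 L^{2}$)
$- \frac{594104}{777263} + \frac{R{\left(893 \right)}}{d{\left(132 \right)}} = - \frac{594104}{777263} + \frac{169 \cdot 893}{4 \cdot 132^{2}} = \left(-594104\right) \frac{1}{777263} + \frac{150917}{4 \cdot 17424} = - \frac{594104}{777263} + \frac{150917}{69696} = \frac{75895527787}{54172122048}$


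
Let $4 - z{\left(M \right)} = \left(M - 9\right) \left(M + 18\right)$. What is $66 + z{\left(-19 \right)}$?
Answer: $42$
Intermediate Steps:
$z{\left(M \right)} = 4 - \left(-9 + M\right) \left(18 + M\right)$ ($z{\left(M \right)} = 4 - \left(M - 9\right) \left(M + 18\right) = 4 - \left(-9 + M\right) \left(18 + M\right)$)
$66 + z{\left(-19 \right)} = 66 - 24 = 42$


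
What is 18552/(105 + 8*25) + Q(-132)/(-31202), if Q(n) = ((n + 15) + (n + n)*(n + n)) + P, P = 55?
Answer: 278810567/4758305 ≈ 58.594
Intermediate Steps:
Q(n) = 70 + n + 4*n² (Q(n) = ((n + 15) + (n + n)*(n + n)) + 55 = ((15 + n) + (2*n)*(2*n)) + 55 = ((15 + n) + 4*n²) + 55 = (15 + n + 4*n²) + 55 = 70 + n + 4*n²)
18552/(105 + 8*25) + Q(-132)/(-31202) = 18552/(105 + 8*25) + (70 - 132 + 4*(-132)²)/(-31202) = 18552/(105 + 200) + (70 - 132 + 4*17424)*(-1/31202) = 18552/305 + (70 - 132 + 69696)*(-1/31202) = 18552*(1/305) + 69634*(-1/31202) = 18552/305 - 34817/15601 = 278810567/4758305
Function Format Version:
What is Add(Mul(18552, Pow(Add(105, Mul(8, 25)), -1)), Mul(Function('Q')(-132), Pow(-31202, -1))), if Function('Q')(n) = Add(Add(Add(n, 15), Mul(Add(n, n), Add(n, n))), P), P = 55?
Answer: Rational(278810567, 4758305) ≈ 58.594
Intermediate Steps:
Function('Q')(n) = Add(70, n, Mul(4, Pow(n, 2))) (Function('Q')(n) = Add(Add(Add(n, 15), Mul(Add(n, n), Add(n, n))), 55) = Add(Add(Add(15, n), Mul(Mul(2, n), Mul(2, n))), 55) = Add(Add(Add(15, n), Mul(4, Pow(n, 2))), 55) = Add(Add(15, n, Mul(4, Pow(n, 2))), 55) = Add(70, n, Mul(4, Pow(n, 2))))
Add(Mul(18552, Pow(Add(105, Mul(8, 25)), -1)), Mul(Function('Q')(-132), Pow(-31202, -1))) = Add(Mul(18552, Pow(Add(105, Mul(8, 25)), -1)), Mul(Add(70, -132, Mul(4, Pow(-132, 2))), Pow(-31202, -1))) = Add(Mul(18552, Pow(Add(105, 200), -1)), Mul(Add(70, -132, Mul(4, 17424)), Rational(-1, 31202))) = Add(Mul(18552, Pow(305, -1)), Mul(Add(70, -132, 69696), Rational(-1, 31202))) = Add(Mul(18552, Rational(1, 305)), Mul(69634, Rational(-1, 31202))) = Add(Rational(18552, 305), Rational(-34817, 15601)) = Rational(278810567, 4758305)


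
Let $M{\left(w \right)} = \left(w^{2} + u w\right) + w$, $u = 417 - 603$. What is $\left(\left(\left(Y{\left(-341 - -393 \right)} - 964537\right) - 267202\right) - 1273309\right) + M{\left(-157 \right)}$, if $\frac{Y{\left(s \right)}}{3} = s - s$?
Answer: $-2451354$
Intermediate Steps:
$Y{\left(s \right)} = 0$ ($Y{\left(s \right)} = 3 \left(s - s\right) = 3 \cdot 0 = 0$)
$u = -186$ ($u = 417 - 603 = -186$)
$M{\left(w \right)} = w^{2} - 185 w$ ($M{\left(w \right)} = \left(w^{2} - 186 w\right) + w = w^{2} - 185 w$)
$\left(\left(\left(Y{\left(-341 - -393 \right)} - 964537\right) - 267202\right) - 1273309\right) + M{\left(-157 \right)} = \left(\left(\left(0 - 964537\right) - 267202\right) - 1273309\right) - 157 \left(-185 - 157\right) = \left(\left(-964537 - 267202\right) - 1273309\right) - -53694 = \left(-1231739 - 1273309\right) + 53694 = -2505048 + 53694 = -2451354$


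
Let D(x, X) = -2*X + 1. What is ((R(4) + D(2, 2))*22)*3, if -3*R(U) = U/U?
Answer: -220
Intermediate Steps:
D(x, X) = 1 - 2*X
R(U) = -⅓ (R(U) = -U/(3*U) = -⅓*1 = -⅓)
((R(4) + D(2, 2))*22)*3 = ((-⅓ + (1 - 2*2))*22)*3 = ((-⅓ + (1 - 4))*22)*3 = ((-⅓ - 3)*22)*3 = -10/3*22*3 = -220/3*3 = -220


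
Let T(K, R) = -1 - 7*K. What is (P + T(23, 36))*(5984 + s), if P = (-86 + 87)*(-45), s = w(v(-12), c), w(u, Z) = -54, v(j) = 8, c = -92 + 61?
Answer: -1227510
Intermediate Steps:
c = -31
s = -54
P = -45 (P = 1*(-45) = -45)
(P + T(23, 36))*(5984 + s) = (-45 + (-1 - 7*23))*(5984 - 54) = (-45 + (-1 - 161))*5930 = (-45 - 162)*5930 = -207*5930 = -1227510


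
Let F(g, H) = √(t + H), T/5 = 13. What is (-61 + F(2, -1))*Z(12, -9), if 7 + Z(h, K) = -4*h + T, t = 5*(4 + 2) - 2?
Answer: -610 + 30*√3 ≈ -558.04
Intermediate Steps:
T = 65 (T = 5*13 = 65)
t = 28 (t = 5*6 - 2 = 30 - 2 = 28)
Z(h, K) = 58 - 4*h (Z(h, K) = -7 + (-4*h + 65) = -7 + (65 - 4*h) = 58 - 4*h)
F(g, H) = √(28 + H)
(-61 + F(2, -1))*Z(12, -9) = (-61 + √(28 - 1))*(58 - 4*12) = (-61 + √27)*(58 - 48) = (-61 + 3*√3)*10 = -610 + 30*√3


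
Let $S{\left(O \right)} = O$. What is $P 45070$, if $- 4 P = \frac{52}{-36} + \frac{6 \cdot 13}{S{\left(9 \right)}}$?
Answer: $- \frac{1464775}{18} \approx -81376.0$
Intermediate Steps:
$P = - \frac{65}{36}$ ($P = - \frac{\frac{52}{-36} + \frac{6 \cdot 13}{9}}{4} = - \frac{52 \left(- \frac{1}{36}\right) + 78 \cdot \frac{1}{9}}{4} = - \frac{- \frac{13}{9} + \frac{26}{3}}{4} = \left(- \frac{1}{4}\right) \frac{65}{9} = - \frac{65}{36} \approx -1.8056$)
$P 45070 = \left(- \frac{65}{36}\right) 45070 = - \frac{1464775}{18}$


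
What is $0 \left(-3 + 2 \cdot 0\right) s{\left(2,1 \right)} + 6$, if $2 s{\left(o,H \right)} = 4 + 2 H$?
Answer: $6$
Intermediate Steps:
$s{\left(o,H \right)} = 2 + H$ ($s{\left(o,H \right)} = \frac{4 + 2 H}{2} = 2 + H$)
$0 \left(-3 + 2 \cdot 0\right) s{\left(2,1 \right)} + 6 = 0 \left(-3 + 2 \cdot 0\right) \left(2 + 1\right) + 6 = 0 \left(-3 + 0\right) 3 + 6 = 0 \left(\left(-3\right) 3\right) + 6 = 0 \left(-9\right) + 6 = 0 + 6 = 6$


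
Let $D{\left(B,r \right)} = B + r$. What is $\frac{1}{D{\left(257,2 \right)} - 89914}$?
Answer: $- \frac{1}{89655} \approx -1.1154 \cdot 10^{-5}$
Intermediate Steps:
$\frac{1}{D{\left(257,2 \right)} - 89914} = \frac{1}{\left(257 + 2\right) - 89914} = \frac{1}{259 - 89914} = \frac{1}{-89655} = - \frac{1}{89655}$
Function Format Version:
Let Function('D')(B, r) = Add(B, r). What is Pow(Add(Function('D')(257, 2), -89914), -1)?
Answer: Rational(-1, 89655) ≈ -1.1154e-5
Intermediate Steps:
Pow(Add(Function('D')(257, 2), -89914), -1) = Pow(Add(Add(257, 2), -89914), -1) = Pow(Add(259, -89914), -1) = Pow(-89655, -1) = Rational(-1, 89655)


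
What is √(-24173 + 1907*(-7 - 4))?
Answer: 5*I*√1806 ≈ 212.49*I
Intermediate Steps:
√(-24173 + 1907*(-7 - 4)) = √(-24173 + 1907*(-11)) = √(-24173 - 20977) = √(-45150) = 5*I*√1806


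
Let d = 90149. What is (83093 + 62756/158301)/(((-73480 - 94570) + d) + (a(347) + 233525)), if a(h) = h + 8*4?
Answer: 13153767749/24695430903 ≈ 0.53264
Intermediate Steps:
a(h) = 32 + h (a(h) = h + 32 = 32 + h)
(83093 + 62756/158301)/(((-73480 - 94570) + d) + (a(347) + 233525)) = (83093 + 62756/158301)/(((-73480 - 94570) + 90149) + ((32 + 347) + 233525)) = (83093 + 62756*(1/158301))/((-168050 + 90149) + (379 + 233525)) = (83093 + 62756/158301)/(-77901 + 233904) = (13153767749/158301)/156003 = (13153767749/158301)*(1/156003) = 13153767749/24695430903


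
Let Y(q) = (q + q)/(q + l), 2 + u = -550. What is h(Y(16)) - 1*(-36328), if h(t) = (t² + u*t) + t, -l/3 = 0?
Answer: 35230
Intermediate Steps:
u = -552 (u = -2 - 550 = -552)
l = 0 (l = -3*0 = 0)
Y(q) = 2 (Y(q) = (q + q)/(q + 0) = (2*q)/q = 2)
h(t) = t² - 551*t (h(t) = (t² - 552*t) + t = t² - 551*t)
h(Y(16)) - 1*(-36328) = 2*(-551 + 2) - 1*(-36328) = 2*(-549) + 36328 = -1098 + 36328 = 35230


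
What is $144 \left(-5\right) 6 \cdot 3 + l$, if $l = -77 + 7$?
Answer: $-13030$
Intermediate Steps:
$l = -70$
$144 \left(-5\right) 6 \cdot 3 + l = 144 \left(-5\right) 6 \cdot 3 - 70 = 144 \left(\left(-30\right) 3\right) - 70 = 144 \left(-90\right) - 70 = -12960 - 70 = -13030$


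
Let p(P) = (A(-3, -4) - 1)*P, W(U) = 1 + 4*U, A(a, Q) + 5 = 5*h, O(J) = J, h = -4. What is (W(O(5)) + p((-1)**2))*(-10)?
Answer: 50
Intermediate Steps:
A(a, Q) = -25 (A(a, Q) = -5 + 5*(-4) = -5 - 20 = -25)
p(P) = -26*P (p(P) = (-25 - 1)*P = -26*P)
(W(O(5)) + p((-1)**2))*(-10) = ((1 + 4*5) - 26*(-1)**2)*(-10) = ((1 + 20) - 26*1)*(-10) = (21 - 26)*(-10) = -5*(-10) = 50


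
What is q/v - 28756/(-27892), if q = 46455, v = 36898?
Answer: 31010023/13541566 ≈ 2.2900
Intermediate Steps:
q/v - 28756/(-27892) = 46455/36898 - 28756/(-27892) = 46455*(1/36898) - 28756*(-1/27892) = 2445/1942 + 7189/6973 = 31010023/13541566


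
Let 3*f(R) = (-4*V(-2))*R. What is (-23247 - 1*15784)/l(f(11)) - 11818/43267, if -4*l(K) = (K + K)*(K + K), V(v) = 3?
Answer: 1665874629/83764912 ≈ 19.888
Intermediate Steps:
f(R) = -4*R (f(R) = ((-4*3)*R)/3 = (-12*R)/3 = -4*R)
l(K) = -K² (l(K) = -(K + K)*(K + K)/4 = -2*K*2*K/4 = -K²)
(-23247 - 1*15784)/l(f(11)) - 11818/43267 = (-23247 - 1*15784)/((-(-4*11)²)) - 11818/43267 = (-23247 - 15784)/((-1*(-44)²)) - 11818*1/43267 = -39031/((-1*1936)) - 11818/43267 = -39031/(-1936) - 11818/43267 = -39031*(-1/1936) - 11818/43267 = 39031/1936 - 11818/43267 = 1665874629/83764912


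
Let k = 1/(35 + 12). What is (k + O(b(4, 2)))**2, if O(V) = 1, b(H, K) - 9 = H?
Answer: 2304/2209 ≈ 1.0430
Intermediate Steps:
b(H, K) = 9 + H
k = 1/47 ≈ 0.021277
(k + O(b(4, 2)))**2 = (1/47 + 1)**2 = (48/47)**2 = 2304/2209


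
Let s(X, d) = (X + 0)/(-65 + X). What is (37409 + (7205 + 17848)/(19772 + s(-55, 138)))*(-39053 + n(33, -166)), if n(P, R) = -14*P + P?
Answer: -700909366205486/474539 ≈ -1.4770e+9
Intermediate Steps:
s(X, d) = X/(-65 + X)
n(P, R) = -13*P
(37409 + (7205 + 17848)/(19772 + s(-55, 138)))*(-39053 + n(33, -166)) = (37409 + (7205 + 17848)/(19772 - 55/(-65 - 55)))*(-39053 - 13*33) = (37409 + 25053/(19772 - 55/(-120)))*(-39053 - 429) = (37409 + 25053/(19772 - 55*(-1/120)))*(-39482) = (37409 + 25053/(19772 + 11/24))*(-39482) = (37409 + 25053/(474539/24))*(-39482) = (37409 + 25053*(24/474539))*(-39482) = (37409 + 601272/474539)*(-39482) = (17752630723/474539)*(-39482) = -700909366205486/474539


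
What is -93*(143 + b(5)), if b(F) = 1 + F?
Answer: -13857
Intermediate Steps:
-93*(143 + b(5)) = -93*(143 + (1 + 5)) = -93*(143 + 6) = -93*149 = -13857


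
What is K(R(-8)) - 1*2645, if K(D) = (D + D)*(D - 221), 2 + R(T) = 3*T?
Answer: 10199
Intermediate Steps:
R(T) = -2 + 3*T
K(D) = 2*D*(-221 + D) (K(D) = (2*D)*(-221 + D) = 2*D*(-221 + D))
K(R(-8)) - 1*2645 = 2*(-2 + 3*(-8))*(-221 + (-2 + 3*(-8))) - 1*2645 = 2*(-2 - 24)*(-221 + (-2 - 24)) - 2645 = 2*(-26)*(-221 - 26) - 2645 = 2*(-26)*(-247) - 2645 = 12844 - 2645 = 10199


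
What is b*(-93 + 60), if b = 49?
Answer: -1617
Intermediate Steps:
b*(-93 + 60) = 49*(-93 + 60) = 49*(-33) = -1617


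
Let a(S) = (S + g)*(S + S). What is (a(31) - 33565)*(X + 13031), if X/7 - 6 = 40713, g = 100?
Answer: -7583642352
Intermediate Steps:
X = 285033 (X = 42 + 7*40713 = 42 + 284991 = 285033)
a(S) = 2*S*(100 + S) (a(S) = (S + 100)*(S + S) = (100 + S)*(2*S) = 2*S*(100 + S))
(a(31) - 33565)*(X + 13031) = (2*31*(100 + 31) - 33565)*(285033 + 13031) = (2*31*131 - 33565)*298064 = (8122 - 33565)*298064 = -25443*298064 = -7583642352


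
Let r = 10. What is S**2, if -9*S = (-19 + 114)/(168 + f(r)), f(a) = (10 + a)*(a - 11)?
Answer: 9025/1774224 ≈ 0.0050867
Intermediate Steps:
f(a) = (-11 + a)*(10 + a) (f(a) = (10 + a)*(-11 + a) = (-11 + a)*(10 + a))
S = -95/1332 (S = -(-19 + 114)/(9*(168 + (-110 + 10**2 - 1*10))) = -95/(9*(168 + (-110 + 100 - 10))) = -95/(9*(168 - 20)) = -95/(9*148) = -1/9*95/148 = -95/1332 ≈ -0.071321)
S**2 = (-95/1332)**2 = 9025/1774224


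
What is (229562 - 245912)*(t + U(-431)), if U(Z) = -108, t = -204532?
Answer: 3345864000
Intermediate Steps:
(229562 - 245912)*(t + U(-431)) = (229562 - 245912)*(-204532 - 108) = -16350*(-204640) = 3345864000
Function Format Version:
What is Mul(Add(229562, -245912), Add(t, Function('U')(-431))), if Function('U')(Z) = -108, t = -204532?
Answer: 3345864000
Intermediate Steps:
Mul(Add(229562, -245912), Add(t, Function('U')(-431))) = Mul(Add(229562, -245912), Add(-204532, -108)) = Mul(-16350, -204640) = 3345864000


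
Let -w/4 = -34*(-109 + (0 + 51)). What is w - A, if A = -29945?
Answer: 22057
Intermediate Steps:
w = -7888 (w = -(-136)*(-109 + (0 + 51)) = -(-136)*(-109 + 51) = -(-136)*(-58) = -4*1972 = -7888)
w - A = -7888 - 1*(-29945) = -7888 + 29945 = 22057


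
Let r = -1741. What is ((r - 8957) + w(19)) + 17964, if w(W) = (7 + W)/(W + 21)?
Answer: 145333/20 ≈ 7266.6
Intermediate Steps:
w(W) = (7 + W)/(21 + W)
((r - 8957) + w(19)) + 17964 = ((-1741 - 8957) + (7 + 19)/(21 + 19)) + 17964 = (-10698 + 26/40) + 17964 = (-10698 + (1/40)*26) + 17964 = (-10698 + 13/20) + 17964 = -213947/20 + 17964 = 145333/20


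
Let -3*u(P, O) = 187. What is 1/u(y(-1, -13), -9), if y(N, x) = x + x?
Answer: -3/187 ≈ -0.016043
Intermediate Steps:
y(N, x) = 2*x
u(P, O) = -187/3 (u(P, O) = -⅓*187 = -187/3)
1/u(y(-1, -13), -9) = 1/(-187/3) = -3/187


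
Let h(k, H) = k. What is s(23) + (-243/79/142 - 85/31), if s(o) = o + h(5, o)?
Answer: 8776161/347758 ≈ 25.236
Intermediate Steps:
s(o) = 5 + o (s(o) = o + 5 = 5 + o)
s(23) + (-243/79/142 - 85/31) = (5 + 23) + (-243/79/142 - 85/31) = 28 + (-243*1/79*(1/142) - 85*1/31) = 28 + (-243/79*1/142 - 85/31) = 28 + (-243/11218 - 85/31) = 28 - 961063/347758 = 8776161/347758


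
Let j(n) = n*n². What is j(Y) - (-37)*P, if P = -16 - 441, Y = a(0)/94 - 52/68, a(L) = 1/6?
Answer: -14904362535926923/881422385472 ≈ -16909.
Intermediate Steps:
a(L) = ⅙
Y = -7315/9588 (Y = (⅙)/94 - 52/68 = (⅙)*(1/94) - 52*1/68 = 1/564 - 13/17 = -7315/9588 ≈ -0.76293)
P = -457
j(n) = n³
j(Y) - (-37)*P = (-7315/9588)³ - (-37)*(-457) = -391419980875/881422385472 - 1*16909 = -391419980875/881422385472 - 16909 = -14904362535926923/881422385472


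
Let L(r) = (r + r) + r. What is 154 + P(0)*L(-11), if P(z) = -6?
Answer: 352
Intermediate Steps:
L(r) = 3*r (L(r) = 2*r + r = 3*r)
154 + P(0)*L(-11) = 154 - 18*(-11) = 154 - 6*(-33) = 154 + 198 = 352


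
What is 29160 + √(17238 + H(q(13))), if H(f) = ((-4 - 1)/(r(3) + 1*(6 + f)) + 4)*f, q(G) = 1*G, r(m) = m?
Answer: 29160 + √8366930/22 ≈ 29291.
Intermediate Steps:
q(G) = G
H(f) = f*(4 - 5/(9 + f)) (H(f) = ((-4 - 1)/(3 + 1*(6 + f)) + 4)*f = (-5/(3 + (6 + f)) + 4)*f = (-5/(9 + f) + 4)*f = (4 - 5/(9 + f))*f = f*(4 - 5/(9 + f)))
29160 + √(17238 + H(q(13))) = 29160 + √(17238 + 13*(31 + 4*13)/(9 + 13)) = 29160 + √(17238 + 13*(31 + 52)/22) = 29160 + √(17238 + 13*(1/22)*83) = 29160 + √(17238 + 1079/22) = 29160 + √(380315/22) = 29160 + √8366930/22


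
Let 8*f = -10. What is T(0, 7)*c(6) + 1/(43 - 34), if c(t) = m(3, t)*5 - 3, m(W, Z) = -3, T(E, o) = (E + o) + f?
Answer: -1861/18 ≈ -103.39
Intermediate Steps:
f = -5/4 (f = (⅛)*(-10) = -5/4 ≈ -1.2500)
T(E, o) = -5/4 + E + o (T(E, o) = (E + o) - 5/4 = -5/4 + E + o)
c(t) = -18 (c(t) = -3*5 - 3 = -15 - 3 = -18)
T(0, 7)*c(6) + 1/(43 - 34) = (-5/4 + 0 + 7)*(-18) + 1/(43 - 34) = (23/4)*(-18) + 1/9 = -207/2 + ⅑ = -1861/18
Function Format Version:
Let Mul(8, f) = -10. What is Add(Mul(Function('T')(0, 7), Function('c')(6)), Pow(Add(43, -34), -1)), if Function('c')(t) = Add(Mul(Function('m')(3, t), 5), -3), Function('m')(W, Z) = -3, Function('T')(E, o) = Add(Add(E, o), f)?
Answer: Rational(-1861, 18) ≈ -103.39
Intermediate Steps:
f = Rational(-5, 4) (f = Mul(Rational(1, 8), -10) = Rational(-5, 4) ≈ -1.2500)
Function('T')(E, o) = Add(Rational(-5, 4), E, o) (Function('T')(E, o) = Add(Add(E, o), Rational(-5, 4)) = Add(Rational(-5, 4), E, o))
Function('c')(t) = -18 (Function('c')(t) = Add(Mul(-3, 5), -3) = Add(-15, -3) = -18)
Add(Mul(Function('T')(0, 7), Function('c')(6)), Pow(Add(43, -34), -1)) = Add(Mul(Add(Rational(-5, 4), 0, 7), -18), Pow(Add(43, -34), -1)) = Add(Mul(Rational(23, 4), -18), Pow(9, -1)) = Add(Rational(-207, 2), Rational(1, 9)) = Rational(-1861, 18)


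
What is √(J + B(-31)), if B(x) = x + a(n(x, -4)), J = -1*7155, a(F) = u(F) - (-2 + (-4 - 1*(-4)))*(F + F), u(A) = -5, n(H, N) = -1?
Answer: I*√7195 ≈ 84.823*I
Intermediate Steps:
a(F) = -5 + 4*F (a(F) = -5 - (-2 + (-4 - 1*(-4)))*(F + F) = -5 - (-2 + (-4 + 4))*2*F = -5 - (-2 + 0)*2*F = -5 - (-2)*2*F = -5 - (-4)*F = -5 + 4*F)
J = -7155
B(x) = -9 + x (B(x) = x + (-5 + 4*(-1)) = x + (-5 - 4) = x - 9 = -9 + x)
√(J + B(-31)) = √(-7155 + (-9 - 31)) = √(-7155 - 40) = √(-7195) = I*√7195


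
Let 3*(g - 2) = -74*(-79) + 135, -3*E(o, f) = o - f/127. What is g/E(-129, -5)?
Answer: 760349/16378 ≈ 46.425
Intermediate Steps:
E(o, f) = -o/3 + f/381 (E(o, f) = -(o - f/127)/3 = -o/3 + f/381)
g = 5987/3 (g = 2 + (-74*(-79) + 135)/3 = 2 + (5846 + 135)/3 = 2 + (⅓)*5981 = 2 + 5981/3 = 5987/3 ≈ 1995.7)
g/E(-129, -5) = 5987/(3*(-⅓*(-129) + (1/381)*(-5))) = 5987/(3*(43 - 5/381)) = 5987/(3*(16378/381)) = (5987/3)*(381/16378) = 760349/16378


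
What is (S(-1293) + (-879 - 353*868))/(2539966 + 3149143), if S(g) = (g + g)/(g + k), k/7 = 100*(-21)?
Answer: -1638124811/30328640079 ≈ -0.054012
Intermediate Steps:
k = -14700 (k = 7*(100*(-21)) = 7*(-2100) = -14700)
S(g) = 2*g/(-14700 + g) (S(g) = (g + g)/(g - 14700) = (2*g)/(-14700 + g) = 2*g/(-14700 + g))
(S(-1293) + (-879 - 353*868))/(2539966 + 3149143) = (2*(-1293)/(-14700 - 1293) + (-879 - 353*868))/(2539966 + 3149143) = (2*(-1293)/(-15993) + (-879 - 306404))/5689109 = (2*(-1293)*(-1/15993) - 307283)*(1/5689109) = (862/5331 - 307283)*(1/5689109) = -1638124811/5331*1/5689109 = -1638124811/30328640079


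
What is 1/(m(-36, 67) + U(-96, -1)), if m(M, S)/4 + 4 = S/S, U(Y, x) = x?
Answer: -1/13 ≈ -0.076923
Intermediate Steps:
m(M, S) = -12 (m(M, S) = -16 + 4*(S/S) = -16 + 4*1 = -16 + 4 = -12)
1/(m(-36, 67) + U(-96, -1)) = 1/(-12 - 1) = 1/(-13) = -1/13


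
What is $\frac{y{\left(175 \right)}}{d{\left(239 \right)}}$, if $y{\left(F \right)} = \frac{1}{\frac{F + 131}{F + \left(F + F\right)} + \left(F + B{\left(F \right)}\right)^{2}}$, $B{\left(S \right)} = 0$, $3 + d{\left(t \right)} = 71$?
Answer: $\frac{175}{364444436} \approx 4.8018 \cdot 10^{-7}$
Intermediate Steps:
$d{\left(t \right)} = 68$ ($d{\left(t \right)} = -3 + 71 = 68$)
$y{\left(F \right)} = \frac{1}{F^{2} + \frac{131 + F}{3 F}}$ ($y{\left(F \right)} = \frac{1}{\frac{F + 131}{F + \left(F + F\right)} + \left(F + 0\right)^{2}} = \frac{1}{\frac{131 + F}{F + 2 F} + F^{2}} = \frac{1}{\frac{131 + F}{3 F} + F^{2}} = \frac{1}{F^{2} + \frac{131 + F}{3 F}}$)
$\frac{y{\left(175 \right)}}{d{\left(239 \right)}} = \frac{3 \cdot 175 \frac{1}{131 + 175 + 3 \cdot 175^{3}}}{68} = 3 \cdot 175 \frac{1}{131 + 175 + 3 \cdot 5359375} \cdot \frac{1}{68} = 3 \cdot 175 \frac{1}{131 + 175 + 16078125} \cdot \frac{1}{68} = 3 \cdot 175 \cdot \frac{1}{16078431} \cdot \frac{1}{68} = \frac{175}{5359477} \cdot \frac{1}{68} = \frac{175}{364444436}$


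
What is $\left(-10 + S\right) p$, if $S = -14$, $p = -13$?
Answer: $312$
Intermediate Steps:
$\left(-10 + S\right) p = \left(-10 - 14\right) \left(-13\right) = \left(-24\right) \left(-13\right) = 312$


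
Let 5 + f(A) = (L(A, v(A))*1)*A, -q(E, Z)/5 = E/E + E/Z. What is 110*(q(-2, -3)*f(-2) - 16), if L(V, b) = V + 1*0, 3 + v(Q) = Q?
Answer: -2530/3 ≈ -843.33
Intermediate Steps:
v(Q) = -3 + Q
L(V, b) = V (L(V, b) = V + 0 = V)
q(E, Z) = -5 - 5*E/Z (q(E, Z) = -5*(E/E + E/Z) = -5*(1 + E/Z) = -5 - 5*E/Z)
f(A) = -5 + A² (f(A) = -5 + (A*1)*A = -5 + A*A = -5 + A²)
110*(q(-2, -3)*f(-2) - 16) = 110*((-5 - 5*(-2)/(-3))*(-5 + (-2)²) - 16) = 110*((-5 - 5*(-2)*(-⅓))*(-5 + 4) - 16) = 110*((-5 - 10/3)*(-1) - 16) = 110*(-25/3*(-1) - 16) = 110*(25/3 - 16) = 110*(-23/3) = -2530/3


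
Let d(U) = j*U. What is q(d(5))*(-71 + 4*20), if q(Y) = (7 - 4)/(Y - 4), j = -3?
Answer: -27/19 ≈ -1.4211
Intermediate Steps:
d(U) = -3*U
q(Y) = 3/(-4 + Y)
q(d(5))*(-71 + 4*20) = (3/(-4 - 3*5))*(-71 + 4*20) = (3/(-4 - 15))*(-71 + 80) = (3/(-19))*9 = (3*(-1/19))*9 = -3/19*9 = -27/19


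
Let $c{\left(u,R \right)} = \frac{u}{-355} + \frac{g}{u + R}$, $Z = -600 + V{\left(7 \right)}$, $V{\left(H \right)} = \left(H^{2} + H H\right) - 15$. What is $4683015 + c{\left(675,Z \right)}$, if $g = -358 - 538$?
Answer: $\frac{26266988662}{5609} \approx 4.683 \cdot 10^{6}$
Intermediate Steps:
$V{\left(H \right)} = -15 + 2 H^{2}$ ($V{\left(H \right)} = \left(H^{2} + H^{2}\right) - 15 = 2 H^{2} - 15 = -15 + 2 H^{2}$)
$Z = -517$ ($Z = -600 - \left(15 - 2 \cdot 7^{2}\right) = -600 + \left(-15 + 2 \cdot 49\right) = -600 + \left(-15 + 98\right) = -600 + 83 = -517$)
$g = -896$ ($g = -358 - 538 = -896$)
$c{\left(u,R \right)} = - \frac{896}{R + u} - \frac{u}{355}$ ($c{\left(u,R \right)} = \frac{u}{-355} - \frac{896}{u + R} = u \left(- \frac{1}{355}\right) - \frac{896}{R + u} = - \frac{u}{355} - \frac{896}{R + u} = - \frac{896}{R + u} - \frac{u}{355}$)
$4683015 + c{\left(675,Z \right)} = 4683015 + \frac{-318080 - 675^{2} - \left(-517\right) 675}{355 \left(-517 + 675\right)} = 4683015 + \frac{-318080 - 455625 + 348975}{355 \cdot 158} = 4683015 + \frac{1}{355} \cdot \frac{1}{158} \left(-318080 - 455625 + 348975\right) = 4683015 + \frac{1}{355} \cdot \frac{1}{158} \left(-424730\right) = 4683015 - \frac{42473}{5609} = \frac{26266988662}{5609}$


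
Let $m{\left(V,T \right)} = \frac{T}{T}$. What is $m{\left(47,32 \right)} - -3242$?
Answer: $3243$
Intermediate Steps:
$m{\left(V,T \right)} = 1$
$m{\left(47,32 \right)} - -3242 = 1 - -3242 = 1 + 3242 = 3243$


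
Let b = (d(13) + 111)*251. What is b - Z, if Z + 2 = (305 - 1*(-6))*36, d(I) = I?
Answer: 19930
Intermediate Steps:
b = 31124 (b = (13 + 111)*251 = 124*251 = 31124)
Z = 11194 (Z = -2 + (305 - 1*(-6))*36 = -2 + (305 + 6)*36 = -2 + 311*36 = -2 + 11196 = 11194)
b - Z = 31124 - 1*11194 = 31124 - 11194 = 19930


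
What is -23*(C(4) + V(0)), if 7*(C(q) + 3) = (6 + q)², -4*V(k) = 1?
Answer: -7107/28 ≈ -253.82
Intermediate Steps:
V(k) = -¼ (V(k) = -¼*1 = -¼)
C(q) = -3 + (6 + q)²/7
-23*(C(4) + V(0)) = -23*((-3 + (6 + 4)²/7) - ¼) = -23*((-3 + (⅐)*10²) - ¼) = -23*((-3 + (⅐)*100) - ¼) = -23*((-3 + 100/7) - ¼) = -23*(79/7 - ¼) = -23*309/28 = -7107/28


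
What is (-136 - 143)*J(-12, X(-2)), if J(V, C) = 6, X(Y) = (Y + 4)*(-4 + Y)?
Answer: -1674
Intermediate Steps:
X(Y) = (-4 + Y)*(4 + Y) (X(Y) = (4 + Y)*(-4 + Y) = (-4 + Y)*(4 + Y))
(-136 - 143)*J(-12, X(-2)) = (-136 - 143)*6 = -279*6 = -1674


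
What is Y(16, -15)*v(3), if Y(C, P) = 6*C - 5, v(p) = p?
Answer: 273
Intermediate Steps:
Y(C, P) = -5 + 6*C
Y(16, -15)*v(3) = (-5 + 6*16)*3 = (-5 + 96)*3 = 91*3 = 273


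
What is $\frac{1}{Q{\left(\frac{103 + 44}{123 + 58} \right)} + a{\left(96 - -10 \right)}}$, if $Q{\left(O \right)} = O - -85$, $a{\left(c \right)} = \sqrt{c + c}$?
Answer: $\frac{702823}{58574423} - \frac{32761 \sqrt{53}}{117148846} \approx 0.0099629$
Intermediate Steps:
$a{\left(c \right)} = \sqrt{2} \sqrt{c}$ ($a{\left(c \right)} = \sqrt{2 c} = \sqrt{2} \sqrt{c}$)
$Q{\left(O \right)} = 85 + O$ ($Q{\left(O \right)} = O + 85 = 85 + O$)
$\frac{1}{Q{\left(\frac{103 + 44}{123 + 58} \right)} + a{\left(96 - -10 \right)}} = \frac{1}{\left(85 + \frac{103 + 44}{123 + 58}\right) + \sqrt{2} \sqrt{96 - -10}} = \frac{1}{\left(85 + \frac{147}{181}\right) + \sqrt{2} \sqrt{96 + 10}} = \frac{1}{\left(85 + 147 \cdot \frac{1}{181}\right) + \sqrt{2} \sqrt{106}} = \frac{1}{\left(85 + \frac{147}{181}\right) + 2 \sqrt{53}} = \frac{1}{\frac{15532}{181} + 2 \sqrt{53}}$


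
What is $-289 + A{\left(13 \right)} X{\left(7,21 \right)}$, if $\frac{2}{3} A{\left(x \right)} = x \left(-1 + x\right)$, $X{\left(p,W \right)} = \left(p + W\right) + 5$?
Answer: $7433$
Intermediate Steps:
$X{\left(p,W \right)} = 5 + W + p$ ($X{\left(p,W \right)} = \left(W + p\right) + 5 = 5 + W + p$)
$A{\left(x \right)} = \frac{3 x \left(-1 + x\right)}{2}$
$-289 + A{\left(13 \right)} X{\left(7,21 \right)} = -289 + \frac{3}{2} \cdot 13 \left(-1 + 13\right) \left(5 + 21 + 7\right) = -289 + \frac{3}{2} \cdot 13 \cdot 12 \cdot 33 = -289 + 234 \cdot 33 = -289 + 7722 = 7433$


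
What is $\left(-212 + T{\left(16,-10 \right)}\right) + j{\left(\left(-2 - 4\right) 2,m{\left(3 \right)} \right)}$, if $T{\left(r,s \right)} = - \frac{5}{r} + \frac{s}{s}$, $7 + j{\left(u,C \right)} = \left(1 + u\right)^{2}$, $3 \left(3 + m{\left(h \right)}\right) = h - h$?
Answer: $- \frac{1557}{16} \approx -97.313$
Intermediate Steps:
$m{\left(h \right)} = -3$ ($m{\left(h \right)} = -3 + \frac{h - h}{3} = -3 + \frac{1}{3} \cdot 0 = -3 + 0 = -3$)
$j{\left(u,C \right)} = -7 + \left(1 + u\right)^{2}$
$T{\left(r,s \right)} = 1 - \frac{5}{r}$ ($T{\left(r,s \right)} = - \frac{5}{r} + 1 = 1 - \frac{5}{r}$)
$\left(-212 + T{\left(16,-10 \right)}\right) + j{\left(\left(-2 - 4\right) 2,m{\left(3 \right)} \right)} = \left(-212 + \frac{-5 + 16}{16}\right) - \left(7 - \left(1 + \left(-2 - 4\right) 2\right)^{2}\right) = \left(-212 + \frac{1}{16} \cdot 11\right) - \left(7 - \left(1 - 12\right)^{2}\right) = \left(-212 + \frac{11}{16}\right) - \left(7 - \left(1 - 12\right)^{2}\right) = - \frac{3381}{16} - \left(7 - \left(-11\right)^{2}\right) = - \frac{3381}{16} + \left(-7 + 121\right) = - \frac{3381}{16} + 114 = - \frac{1557}{16}$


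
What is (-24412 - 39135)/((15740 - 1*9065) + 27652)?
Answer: -63547/34327 ≈ -1.8512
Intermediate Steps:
(-24412 - 39135)/((15740 - 1*9065) + 27652) = -63547/((15740 - 9065) + 27652) = -63547/(6675 + 27652) = -63547/34327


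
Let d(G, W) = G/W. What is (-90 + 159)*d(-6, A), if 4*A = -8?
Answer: 207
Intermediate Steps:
A = -2 (A = (1/4)*(-8) = -2)
(-90 + 159)*d(-6, A) = (-90 + 159)*(-6/(-2)) = 69*(-6*(-1/2)) = 69*3 = 207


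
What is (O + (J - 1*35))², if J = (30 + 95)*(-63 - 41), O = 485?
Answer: 157502500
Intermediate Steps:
J = -13000 (J = 125*(-104) = -13000)
(O + (J - 1*35))² = (485 + (-13000 - 1*35))² = (485 + (-13000 - 35))² = (485 - 13035)² = (-12550)² = 157502500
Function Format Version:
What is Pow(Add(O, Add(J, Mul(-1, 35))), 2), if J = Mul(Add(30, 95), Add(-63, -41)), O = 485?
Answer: 157502500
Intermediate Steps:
J = -13000 (J = Mul(125, -104) = -13000)
Pow(Add(O, Add(J, Mul(-1, 35))), 2) = Pow(Add(485, Add(-13000, Mul(-1, 35))), 2) = Pow(Add(485, Add(-13000, -35)), 2) = Pow(Add(485, -13035), 2) = Pow(-12550, 2) = 157502500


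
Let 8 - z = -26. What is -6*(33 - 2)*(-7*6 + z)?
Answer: 1488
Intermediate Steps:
z = 34 (z = 8 - 1*(-26) = 8 + 26 = 34)
-6*(33 - 2)*(-7*6 + z) = -6*(33 - 2)*(-7*6 + 34) = -186*(-42 + 34) = -186*(-8) = -6*(-248) = 1488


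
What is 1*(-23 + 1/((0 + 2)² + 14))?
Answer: -413/18 ≈ -22.944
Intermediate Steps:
1*(-23 + 1/((0 + 2)² + 14)) = 1*(-23 + 1/(2² + 14)) = 1*(-23 + 1/(4 + 14)) = 1*(-23 + 1/18) = 1*(-413/18) = -413/18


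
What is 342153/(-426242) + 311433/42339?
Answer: 39419802973/6015553346 ≈ 6.5530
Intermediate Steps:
342153/(-426242) + 311433/42339 = 342153*(-1/426242) + 311433*(1/42339) = -342153/426242 + 103811/14113 = 39419802973/6015553346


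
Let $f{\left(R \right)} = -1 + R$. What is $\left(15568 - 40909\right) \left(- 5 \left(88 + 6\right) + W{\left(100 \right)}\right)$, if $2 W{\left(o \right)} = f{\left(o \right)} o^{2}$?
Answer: $-12531884730$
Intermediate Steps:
$W{\left(o \right)} = \frac{o^{2} \left(-1 + o\right)}{2}$ ($W{\left(o \right)} = \frac{\left(-1 + o\right) o^{2}}{2} = \frac{o^{2} \left(-1 + o\right)}{2}$)
$\left(15568 - 40909\right) \left(- 5 \left(88 + 6\right) + W{\left(100 \right)}\right) = \left(15568 - 40909\right) \left(- 5 \left(88 + 6\right) + \frac{100^{2} \left(-1 + 100\right)}{2}\right) = - 25341 \left(\left(-5\right) 94 + \frac{1}{2} \cdot 10000 \cdot 99\right) = - 25341 \left(-470 + 495000\right) = \left(-25341\right) 494530 = -12531884730$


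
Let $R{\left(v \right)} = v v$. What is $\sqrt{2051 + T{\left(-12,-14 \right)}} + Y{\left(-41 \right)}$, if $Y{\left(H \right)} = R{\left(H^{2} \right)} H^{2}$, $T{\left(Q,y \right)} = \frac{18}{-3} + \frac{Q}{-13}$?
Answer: $4750104241 + \frac{\sqrt{345761}}{13} \approx 4.7501 \cdot 10^{9}$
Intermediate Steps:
$R{\left(v \right)} = v^{2}$
$T{\left(Q,y \right)} = -6 - \frac{Q}{13}$ ($T{\left(Q,y \right)} = 18 \left(- \frac{1}{3}\right) + Q \left(- \frac{1}{13}\right) = -6 - \frac{Q}{13}$)
$Y{\left(H \right)} = H^{6}$ ($Y{\left(H \right)} = \left(H^{2}\right)^{2} H^{2} = H^{4} H^{2} = H^{6}$)
$\sqrt{2051 + T{\left(-12,-14 \right)}} + Y{\left(-41 \right)} = \sqrt{2051 - \frac{66}{13}} + \left(-41\right)^{6} = \sqrt{2051 + \left(-6 + \frac{12}{13}\right)} + 4750104241 = \sqrt{2051 - \frac{66}{13}} + 4750104241 = \sqrt{\frac{26597}{13}} + 4750104241 = \frac{\sqrt{345761}}{13} + 4750104241 = 4750104241 + \frac{\sqrt{345761}}{13}$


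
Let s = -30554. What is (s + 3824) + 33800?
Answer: 7070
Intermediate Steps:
(s + 3824) + 33800 = (-30554 + 3824) + 33800 = -26730 + 33800 = 7070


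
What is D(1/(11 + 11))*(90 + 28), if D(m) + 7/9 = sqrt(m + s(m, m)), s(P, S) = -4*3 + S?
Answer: -826/9 + 118*I*sqrt(1441)/11 ≈ -91.778 + 407.21*I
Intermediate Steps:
s(P, S) = -12 + S
D(m) = -7/9 + sqrt(-12 + 2*m) (D(m) = -7/9 + sqrt(m + (-12 + m)) = -7/9 + sqrt(-12 + 2*m))
D(1/(11 + 11))*(90 + 28) = (-7/9 + sqrt(-12 + 2/(11 + 11)))*(90 + 28) = (-7/9 + sqrt(-12 + 2/22))*118 = (-7/9 + sqrt(-12 + 2*(1/22)))*118 = (-7/9 + sqrt(-12 + 1/11))*118 = (-7/9 + sqrt(-131/11))*118 = (-7/9 + I*sqrt(1441)/11)*118 = -826/9 + 118*I*sqrt(1441)/11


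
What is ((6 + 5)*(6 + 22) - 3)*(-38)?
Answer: -11590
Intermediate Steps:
((6 + 5)*(6 + 22) - 3)*(-38) = (11*28 - 3)*(-38) = (308 - 3)*(-38) = 305*(-38) = -11590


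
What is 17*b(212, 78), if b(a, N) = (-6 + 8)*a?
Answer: 7208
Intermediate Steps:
b(a, N) = 2*a
17*b(212, 78) = 17*(2*212) = 17*424 = 7208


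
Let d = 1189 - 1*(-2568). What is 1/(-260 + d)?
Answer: 1/3497 ≈ 0.00028596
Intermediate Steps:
d = 3757 (d = 1189 + 2568 = 3757)
1/(-260 + d) = 1/(-260 + 3757) = 1/3497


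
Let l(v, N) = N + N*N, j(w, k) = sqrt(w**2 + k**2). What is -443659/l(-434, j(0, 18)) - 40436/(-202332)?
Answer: -7479381973/5766462 ≈ -1297.0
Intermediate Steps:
j(w, k) = sqrt(k**2 + w**2)
l(v, N) = N + N**2
-443659/l(-434, j(0, 18)) - 40436/(-202332) = -443659*1/((1 + sqrt(18**2 + 0**2))*sqrt(18**2 + 0**2)) - 40436/(-202332) = -443659*1/((1 + sqrt(324 + 0))*sqrt(324 + 0)) - 40436*(-1/202332) = -443659*1/(18*(1 + sqrt(324))) + 10109/50583 = -443659*1/(18*(1 + 18)) + 10109/50583 = -443659/(18*19) + 10109/50583 = -443659/342 + 10109/50583 = -7479381973/5766462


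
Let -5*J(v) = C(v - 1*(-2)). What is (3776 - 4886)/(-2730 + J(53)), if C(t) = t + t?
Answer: 555/1376 ≈ 0.40334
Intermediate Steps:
C(t) = 2*t
J(v) = -⅘ - 2*v/5 (J(v) = -2*(v - 1*(-2))/5 = -2*(v + 2)/5 = -2*(2 + v)/5 = -(4 + 2*v)/5 = -⅘ - 2*v/5)
(3776 - 4886)/(-2730 + J(53)) = (3776 - 4886)/(-2730 + (-⅘ - ⅖*53)) = -1110/(-2730 + (-⅘ - 106/5)) = -1110/(-2730 - 22) = -1110/(-2752) = -1110*(-1/2752) = 555/1376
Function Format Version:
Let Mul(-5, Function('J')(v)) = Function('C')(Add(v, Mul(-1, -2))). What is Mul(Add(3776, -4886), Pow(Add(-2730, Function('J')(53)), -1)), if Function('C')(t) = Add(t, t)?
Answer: Rational(555, 1376) ≈ 0.40334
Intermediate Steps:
Function('C')(t) = Mul(2, t)
Function('J')(v) = Add(Rational(-4, 5), Mul(Rational(-2, 5), v)) (Function('J')(v) = Mul(Rational(-1, 5), Mul(2, Add(v, Mul(-1, -2)))) = Mul(Rational(-1, 5), Mul(2, Add(v, 2))) = Mul(Rational(-1, 5), Mul(2, Add(2, v))) = Mul(Rational(-1, 5), Add(4, Mul(2, v))) = Add(Rational(-4, 5), Mul(Rational(-2, 5), v)))
Mul(Add(3776, -4886), Pow(Add(-2730, Function('J')(53)), -1)) = Mul(Add(3776, -4886), Pow(Add(-2730, Add(Rational(-4, 5), Mul(Rational(-2, 5), 53))), -1)) = Mul(-1110, Pow(Add(-2730, Add(Rational(-4, 5), Rational(-106, 5))), -1)) = Mul(-1110, Pow(Add(-2730, -22), -1)) = Mul(-1110, Pow(-2752, -1)) = Mul(-1110, Rational(-1, 2752)) = Rational(555, 1376)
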